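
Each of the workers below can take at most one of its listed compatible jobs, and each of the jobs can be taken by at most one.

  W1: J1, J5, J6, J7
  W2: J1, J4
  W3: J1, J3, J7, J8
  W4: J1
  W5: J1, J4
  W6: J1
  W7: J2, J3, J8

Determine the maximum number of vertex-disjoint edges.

Unit-capacity flow: source→left, listed edges, right→sink; max matching = max flow.
Augmenting path W1→J1 (+1); matched 1.
Augmenting path W2→J4 (+1); matched 2.
Augmenting path W3→J3 (+1); matched 3.
Augmenting path W7→J2 (+1); matched 4.
Augmenting path W4→J1→W1→J5 (+1); matched 5.
No augmenting path remains; maximum matching = 5.
König certificate: {W1, W3, W7, J1, J4} is a vertex cover of size 5 (every listed pair touches it), so no matching can be larger.

5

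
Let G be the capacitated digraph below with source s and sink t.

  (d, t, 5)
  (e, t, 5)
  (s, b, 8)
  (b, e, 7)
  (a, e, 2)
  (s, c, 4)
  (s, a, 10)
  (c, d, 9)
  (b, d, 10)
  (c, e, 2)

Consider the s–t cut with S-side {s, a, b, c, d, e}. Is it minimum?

Given cut capacity: 5 + 5 = 10.
Augment s→a→e→t: bottleneck 2, flow now 2.
Augment s→b→d→t: bottleneck 5, flow now 7.
Augment s→b→e→t: bottleneck 3, flow now 10.
No augmenting path remains; maximum flow = 10.
Cut capacity 10 equals the max flow, so it is a minimum cut.

Yes — it is a minimum cut (capacity 10).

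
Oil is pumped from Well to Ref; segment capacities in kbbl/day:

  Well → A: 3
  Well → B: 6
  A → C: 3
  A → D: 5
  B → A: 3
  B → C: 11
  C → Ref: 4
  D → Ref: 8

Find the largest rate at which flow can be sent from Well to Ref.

9

Augment Well→A→C→Ref: bottleneck 3, flow now 3.
Augment Well→B→C→Ref: bottleneck 1, flow now 4.
Augment Well→B→A→D→Ref: bottleneck 3, flow now 7.
Augment Well→B→C→A→D→Ref: bottleneck 2, flow now 9. (uses reverse residual edge)
No augmenting path remains; maximum flow = 9.
In the residual graph, reachable from Well: {Well}.
Min-cut edges: Well→A (3), Well→B (6); capacity 3 + 6 = 9.
This cut is saturated, so no flow can exceed 9.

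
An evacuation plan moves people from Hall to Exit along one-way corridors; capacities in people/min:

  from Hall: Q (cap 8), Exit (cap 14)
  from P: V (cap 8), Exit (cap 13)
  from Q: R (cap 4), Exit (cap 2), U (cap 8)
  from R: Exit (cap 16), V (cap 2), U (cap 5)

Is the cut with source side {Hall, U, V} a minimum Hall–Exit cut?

Given cut capacity: 8 + 14 = 22.
Augment Hall→Exit: bottleneck 14, flow now 14.
Augment Hall→Q→Exit: bottleneck 2, flow now 16.
Augment Hall→Q→R→Exit: bottleneck 4, flow now 20.
No augmenting path remains; maximum flow = 20.
In the residual graph, reachable from Hall: {Hall, Q, U}.
Min-cut edges: Hall→Exit (14), Q→R (4), Q→Exit (2); capacity 14 + 4 + 2 = 20.
Cut capacity 22 exceeds the max flow 20, so it is not minimum.

No — its capacity is 22, but the minimum cut has capacity 20.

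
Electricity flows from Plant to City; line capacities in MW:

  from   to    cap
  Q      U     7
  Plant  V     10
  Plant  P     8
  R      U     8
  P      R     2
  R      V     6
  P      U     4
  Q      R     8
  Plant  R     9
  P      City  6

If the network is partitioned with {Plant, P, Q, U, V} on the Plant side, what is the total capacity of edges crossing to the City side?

Edges leaving {Plant, P, Q, U, V}: Plant→R (9), P→R (2), P→City (6), Q→R (8).
Cut capacity = 9 + 2 + 6 + 8 = 25.

25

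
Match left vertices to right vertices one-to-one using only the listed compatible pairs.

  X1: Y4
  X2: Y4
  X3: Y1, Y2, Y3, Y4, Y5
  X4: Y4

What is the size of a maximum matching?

Unit-capacity flow: source→left, listed edges, right→sink; max matching = max flow.
Augmenting path X1→Y4 (+1); matched 1.
Augmenting path X3→Y1 (+1); matched 2.
No augmenting path remains; maximum matching = 2.
König certificate: {X3, Y4} is a vertex cover of size 2 (every listed pair touches it), so no matching can be larger.

2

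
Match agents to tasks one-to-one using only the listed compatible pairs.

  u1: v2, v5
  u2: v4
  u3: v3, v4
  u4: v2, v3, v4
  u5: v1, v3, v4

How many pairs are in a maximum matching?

Unit-capacity flow: source→left, listed edges, right→sink; max matching = max flow.
Augmenting path u1→v2 (+1); matched 1.
Augmenting path u2→v4 (+1); matched 2.
Augmenting path u3→v3 (+1); matched 3.
Augmenting path u5→v1 (+1); matched 4.
Augmenting path u4→v2→u1→v5 (+1); matched 5.
No augmenting path remains; maximum matching = 5.
König certificate: {u1, u2, u3, u4, u5} is a vertex cover of size 5 (every listed pair touches it), so no matching can be larger.

5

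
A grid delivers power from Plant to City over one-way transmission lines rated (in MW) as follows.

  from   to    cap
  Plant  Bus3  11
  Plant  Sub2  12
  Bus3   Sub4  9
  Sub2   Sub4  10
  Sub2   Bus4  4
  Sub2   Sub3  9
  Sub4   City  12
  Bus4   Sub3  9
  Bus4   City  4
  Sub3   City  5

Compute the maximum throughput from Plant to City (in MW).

Augment Plant→Bus3→Sub4→City: bottleneck 9, flow now 9.
Augment Plant→Sub2→Sub4→City: bottleneck 3, flow now 12.
Augment Plant→Sub2→Bus4→City: bottleneck 4, flow now 16.
Augment Plant→Sub2→Sub3→City: bottleneck 5, flow now 21.
No augmenting path remains; maximum flow = 21.
In the residual graph, reachable from Plant: {Plant, Bus3}.
Min-cut edges: Plant→Sub2 (12), Bus3→Sub4 (9); capacity 12 + 9 = 21.
This cut is saturated, so no flow can exceed 21.

21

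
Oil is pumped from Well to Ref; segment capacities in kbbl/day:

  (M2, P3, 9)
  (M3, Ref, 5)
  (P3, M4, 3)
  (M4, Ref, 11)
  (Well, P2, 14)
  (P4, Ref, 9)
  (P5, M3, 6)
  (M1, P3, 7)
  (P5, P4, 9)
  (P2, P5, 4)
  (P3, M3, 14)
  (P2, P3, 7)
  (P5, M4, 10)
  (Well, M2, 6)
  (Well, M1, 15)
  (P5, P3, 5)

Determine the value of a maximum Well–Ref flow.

12

Augment Well→P2→P3→M3→Ref: bottleneck 5, flow now 5.
Augment Well→P2→P3→M4→Ref: bottleneck 2, flow now 7.
Augment Well→P2→P5→P4→Ref: bottleneck 4, flow now 11.
Augment Well→M1→P3→M4→Ref: bottleneck 1, flow now 12.
No augmenting path remains; maximum flow = 12.
In the residual graph, reachable from Well: {Well, P2, M1, M2, P3, M3}.
Min-cut edges: P2→P5 (4), P3→M4 (3), M3→Ref (5); capacity 4 + 3 + 5 = 12.
This cut is saturated, so no flow can exceed 12.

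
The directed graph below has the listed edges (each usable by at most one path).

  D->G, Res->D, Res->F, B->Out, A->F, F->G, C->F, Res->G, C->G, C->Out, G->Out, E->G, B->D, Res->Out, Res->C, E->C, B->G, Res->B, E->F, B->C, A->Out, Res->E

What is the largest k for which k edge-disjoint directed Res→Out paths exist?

4

Assign every edge capacity 1; by Menger, the answer equals the max flow.
Path Res→Out (+1); total 1.
Path Res→B→Out (+1); total 2.
Path Res→C→Out (+1); total 3.
Path Res→G→Out (+1); total 4.
No residual Res→Out path; max flow = 4.
Certifying cut of size 4: {C→Out, G→Out, Res→B, Res→Out}.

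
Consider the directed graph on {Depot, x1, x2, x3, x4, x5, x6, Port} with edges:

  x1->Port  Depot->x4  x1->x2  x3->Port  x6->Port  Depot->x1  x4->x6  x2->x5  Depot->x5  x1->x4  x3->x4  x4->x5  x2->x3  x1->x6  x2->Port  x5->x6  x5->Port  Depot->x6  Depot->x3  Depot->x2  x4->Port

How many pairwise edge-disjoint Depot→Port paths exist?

6

Assign every edge capacity 1; by Menger, the answer equals the max flow.
Path Depot→x1→Port (+1); total 1.
Path Depot→x2→Port (+1); total 2.
Path Depot→x3→Port (+1); total 3.
Path Depot→x4→Port (+1); total 4.
Path Depot→x5→Port (+1); total 5.
Path Depot→x6→Port (+1); total 6.
No residual Depot→Port path; max flow = 6.
Certifying cut of size 6: {Depot→x1, Depot→x2, Depot→x3, Depot→x4, Depot→x5, Depot→x6}.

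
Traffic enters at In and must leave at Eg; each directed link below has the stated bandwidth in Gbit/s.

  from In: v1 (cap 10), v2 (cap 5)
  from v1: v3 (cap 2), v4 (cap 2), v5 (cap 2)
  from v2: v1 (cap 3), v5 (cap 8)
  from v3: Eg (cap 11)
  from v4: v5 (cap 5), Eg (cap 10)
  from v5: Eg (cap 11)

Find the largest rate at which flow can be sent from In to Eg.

11

Augment In→v1→v3→Eg: bottleneck 2, flow now 2.
Augment In→v1→v4→Eg: bottleneck 2, flow now 4.
Augment In→v1→v5→Eg: bottleneck 2, flow now 6.
Augment In→v2→v5→Eg: bottleneck 5, flow now 11.
No augmenting path remains; maximum flow = 11.
In the residual graph, reachable from In: {In, v1}.
Min-cut edges: In→v2 (5), v1→v3 (2), v1→v4 (2), v1→v5 (2); capacity 5 + 2 + 2 + 2 = 11.
This cut is saturated, so no flow can exceed 11.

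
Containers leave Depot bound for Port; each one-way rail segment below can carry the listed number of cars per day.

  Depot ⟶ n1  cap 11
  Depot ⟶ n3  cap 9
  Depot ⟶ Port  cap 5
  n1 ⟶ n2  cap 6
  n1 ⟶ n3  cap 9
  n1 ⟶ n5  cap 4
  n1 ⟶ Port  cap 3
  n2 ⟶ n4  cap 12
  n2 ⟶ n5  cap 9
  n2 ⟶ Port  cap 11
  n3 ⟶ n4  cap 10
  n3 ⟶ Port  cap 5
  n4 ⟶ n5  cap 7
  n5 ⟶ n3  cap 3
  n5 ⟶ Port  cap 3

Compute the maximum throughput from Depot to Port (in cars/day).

Augment Depot→Port: bottleneck 5, flow now 5.
Augment Depot→n1→Port: bottleneck 3, flow now 8.
Augment Depot→n3→Port: bottleneck 5, flow now 13.
Augment Depot→n1→n2→Port: bottleneck 6, flow now 19.
Augment Depot→n1→n5→Port: bottleneck 2, flow now 21.
Augment Depot→n3→n4→n5→Port: bottleneck 1, flow now 22.
No augmenting path remains; maximum flow = 22.
In the residual graph, reachable from Depot: {Depot, n1, n3, n4, n5}.
Min-cut edges: Depot→Port (5), n1→n2 (6), n1→Port (3), n3→Port (5), n5→Port (3); capacity 5 + 6 + 3 + 5 + 3 = 22.
This cut is saturated, so no flow can exceed 22.

22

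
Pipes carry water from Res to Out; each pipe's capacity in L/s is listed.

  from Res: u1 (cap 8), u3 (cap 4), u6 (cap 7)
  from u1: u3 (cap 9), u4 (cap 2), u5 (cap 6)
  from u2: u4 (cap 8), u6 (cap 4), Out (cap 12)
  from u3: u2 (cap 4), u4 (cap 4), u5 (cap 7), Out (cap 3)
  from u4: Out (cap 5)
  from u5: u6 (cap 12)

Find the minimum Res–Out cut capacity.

12

Augment Res→u3→Out: bottleneck 3, flow now 3.
Augment Res→u1→u4→Out: bottleneck 2, flow now 5.
Augment Res→u3→u2→Out: bottleneck 1, flow now 6.
Augment Res→u1→u3→u2→Out: bottleneck 3, flow now 9.
Augment Res→u1→u3→u4→Out: bottleneck 3, flow now 12.
No augmenting path remains; maximum flow = 12.
By max-flow min-cut, the minimum cut capacity equals the max flow.
In the residual graph, reachable from Res: {Res, u6}.
Min-cut edges: Res→u1 (8), Res→u3 (4); capacity 8 + 4 = 12.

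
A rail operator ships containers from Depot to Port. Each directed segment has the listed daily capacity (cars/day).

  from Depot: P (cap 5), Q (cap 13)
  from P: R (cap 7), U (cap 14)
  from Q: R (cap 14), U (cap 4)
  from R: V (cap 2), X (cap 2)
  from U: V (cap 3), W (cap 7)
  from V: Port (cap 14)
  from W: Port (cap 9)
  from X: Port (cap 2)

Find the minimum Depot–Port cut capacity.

Augment Depot→P→R→V→Port: bottleneck 2, flow now 2.
Augment Depot→P→R→X→Port: bottleneck 2, flow now 4.
Augment Depot→P→U→V→Port: bottleneck 1, flow now 5.
Augment Depot→Q→U→V→Port: bottleneck 2, flow now 7.
Augment Depot→Q→U→W→Port: bottleneck 2, flow now 9.
Augment Depot→Q→R→P→U→W→Port: bottleneck 4, flow now 13. (uses reverse residual edge)
No augmenting path remains; maximum flow = 13.
By max-flow min-cut, the minimum cut capacity equals the max flow.
In the residual graph, reachable from Depot: {Depot, Q, R}.
Min-cut edges: Depot→P (5), Q→U (4), R→V (2), R→X (2); capacity 5 + 4 + 2 + 2 = 13.

13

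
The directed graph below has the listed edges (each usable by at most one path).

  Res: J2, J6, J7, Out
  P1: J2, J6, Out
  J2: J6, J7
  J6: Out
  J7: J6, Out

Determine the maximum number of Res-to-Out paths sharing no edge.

Assign every edge capacity 1; by Menger, the answer equals the max flow.
Path Res→Out (+1); total 1.
Path Res→J6→Out (+1); total 2.
Path Res→J7→Out (+1); total 3.
No residual Res→Out path; max flow = 3.
Certifying cut of size 3: {J6→Out, J7→Out, Res→Out}.

3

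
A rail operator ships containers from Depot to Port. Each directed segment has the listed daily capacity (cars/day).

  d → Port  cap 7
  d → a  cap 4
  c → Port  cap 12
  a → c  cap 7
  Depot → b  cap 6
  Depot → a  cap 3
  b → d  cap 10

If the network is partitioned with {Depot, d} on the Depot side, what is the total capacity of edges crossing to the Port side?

Edges leaving {Depot, d}: Depot→a (3), Depot→b (6), d→a (4), d→Port (7).
Cut capacity = 3 + 6 + 4 + 7 = 20.

20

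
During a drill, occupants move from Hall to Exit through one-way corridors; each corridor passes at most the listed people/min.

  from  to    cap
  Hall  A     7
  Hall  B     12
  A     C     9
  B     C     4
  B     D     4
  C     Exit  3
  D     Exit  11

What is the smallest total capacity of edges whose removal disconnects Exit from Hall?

Augment Hall→A→C→Exit: bottleneck 3, flow now 3.
Augment Hall→B→D→Exit: bottleneck 4, flow now 7.
No augmenting path remains; maximum flow = 7.
By max-flow min-cut, the minimum cut capacity equals the max flow.
In the residual graph, reachable from Hall: {Hall, A, B, C}.
Min-cut edges: B→D (4), C→Exit (3); capacity 4 + 3 = 7.

7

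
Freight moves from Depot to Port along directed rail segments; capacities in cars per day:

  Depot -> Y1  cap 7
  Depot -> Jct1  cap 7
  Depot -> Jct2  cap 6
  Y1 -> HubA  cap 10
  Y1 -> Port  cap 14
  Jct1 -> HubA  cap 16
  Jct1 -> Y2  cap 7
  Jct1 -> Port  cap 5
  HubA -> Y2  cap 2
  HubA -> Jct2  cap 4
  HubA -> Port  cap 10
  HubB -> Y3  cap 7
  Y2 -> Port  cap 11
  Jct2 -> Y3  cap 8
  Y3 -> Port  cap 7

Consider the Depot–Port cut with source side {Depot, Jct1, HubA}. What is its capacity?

Edges leaving {Depot, Jct1, HubA}: Depot→Y1 (7), Depot→Jct2 (6), Jct1→Y2 (7), Jct1→Port (5), HubA→Y2 (2), HubA→Jct2 (4), HubA→Port (10).
Cut capacity = 7 + 6 + 7 + 5 + 2 + 4 + 10 = 41.

41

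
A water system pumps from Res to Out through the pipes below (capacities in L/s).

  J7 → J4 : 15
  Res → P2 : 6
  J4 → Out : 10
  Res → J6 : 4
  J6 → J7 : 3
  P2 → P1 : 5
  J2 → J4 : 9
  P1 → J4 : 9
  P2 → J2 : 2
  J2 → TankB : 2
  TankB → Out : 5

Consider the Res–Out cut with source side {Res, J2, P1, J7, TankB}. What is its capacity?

Edges leaving {Res, J2, P1, J7, TankB}: Res→J6 (4), Res→P2 (6), J2→J4 (9), P1→J4 (9), J7→J4 (15), TankB→Out (5).
Cut capacity = 4 + 6 + 9 + 9 + 15 + 5 = 48.

48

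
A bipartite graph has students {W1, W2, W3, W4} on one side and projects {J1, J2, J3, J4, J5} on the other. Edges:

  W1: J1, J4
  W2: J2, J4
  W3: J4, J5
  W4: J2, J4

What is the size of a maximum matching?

4

Unit-capacity flow: source→left, listed edges, right→sink; max matching = max flow.
Augmenting path W1→J1 (+1); matched 1.
Augmenting path W2→J2 (+1); matched 2.
Augmenting path W3→J4 (+1); matched 3.
Augmenting path W4→J4→W3→J5 (+1); matched 4.
No augmenting path remains; maximum matching = 4.
König certificate: {W1, W2, W3, W4} is a vertex cover of size 4 (every listed pair touches it), so no matching can be larger.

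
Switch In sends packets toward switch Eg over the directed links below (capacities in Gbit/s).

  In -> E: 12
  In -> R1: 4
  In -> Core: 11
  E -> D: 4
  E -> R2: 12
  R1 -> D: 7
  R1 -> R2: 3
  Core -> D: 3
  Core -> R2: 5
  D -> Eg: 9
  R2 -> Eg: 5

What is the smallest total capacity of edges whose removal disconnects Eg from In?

Augment In→E→D→Eg: bottleneck 4, flow now 4.
Augment In→E→R2→Eg: bottleneck 5, flow now 9.
Augment In→R1→D→Eg: bottleneck 4, flow now 13.
Augment In→Core→D→Eg: bottleneck 1, flow now 14.
No augmenting path remains; maximum flow = 14.
By max-flow min-cut, the minimum cut capacity equals the max flow.
In the residual graph, reachable from In: {In, E, R1, Core, D, R2}.
Min-cut edges: D→Eg (9), R2→Eg (5); capacity 9 + 5 = 14.

14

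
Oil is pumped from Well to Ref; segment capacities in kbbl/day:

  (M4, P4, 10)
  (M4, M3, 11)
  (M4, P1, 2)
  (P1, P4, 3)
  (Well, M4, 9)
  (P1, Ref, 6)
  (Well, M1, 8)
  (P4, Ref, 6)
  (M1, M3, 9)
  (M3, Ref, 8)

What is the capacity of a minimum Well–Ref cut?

16

Augment Well→M4→P4→Ref: bottleneck 6, flow now 6.
Augment Well→M4→M3→Ref: bottleneck 3, flow now 9.
Augment Well→M1→M3→Ref: bottleneck 5, flow now 14.
Augment Well→M1→M3→M4→P1→Ref: bottleneck 2, flow now 16. (uses reverse residual edge)
No augmenting path remains; maximum flow = 16.
By max-flow min-cut, the minimum cut capacity equals the max flow.
In the residual graph, reachable from Well: {Well, M4, M1, P4, M3}.
Min-cut edges: M4→P1 (2), P4→Ref (6), M3→Ref (8); capacity 2 + 6 + 8 = 16.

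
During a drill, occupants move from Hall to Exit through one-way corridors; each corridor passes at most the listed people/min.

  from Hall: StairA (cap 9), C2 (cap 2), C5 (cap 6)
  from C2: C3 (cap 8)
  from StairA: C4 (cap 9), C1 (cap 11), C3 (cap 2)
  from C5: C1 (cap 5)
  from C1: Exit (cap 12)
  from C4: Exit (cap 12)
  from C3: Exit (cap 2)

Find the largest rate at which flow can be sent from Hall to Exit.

Augment Hall→C2→C3→Exit: bottleneck 2, flow now 2.
Augment Hall→StairA→C1→Exit: bottleneck 9, flow now 11.
Augment Hall→C5→C1→Exit: bottleneck 3, flow now 14.
Augment Hall→C5→C1→StairA→C4→Exit: bottleneck 2, flow now 16. (uses reverse residual edge)
No augmenting path remains; maximum flow = 16.
In the residual graph, reachable from Hall: {Hall, C5}.
Min-cut edges: Hall→C2 (2), Hall→StairA (9), C5→C1 (5); capacity 2 + 9 + 5 = 16.
This cut is saturated, so no flow can exceed 16.

16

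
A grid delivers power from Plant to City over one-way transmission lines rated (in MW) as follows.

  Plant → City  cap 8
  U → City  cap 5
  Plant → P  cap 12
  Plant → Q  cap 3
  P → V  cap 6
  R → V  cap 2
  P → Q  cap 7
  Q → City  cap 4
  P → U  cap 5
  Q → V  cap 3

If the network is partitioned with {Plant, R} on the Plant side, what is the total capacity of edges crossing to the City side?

Edges leaving {Plant, R}: Plant→P (12), Plant→Q (3), Plant→City (8), R→V (2).
Cut capacity = 12 + 3 + 8 + 2 = 25.

25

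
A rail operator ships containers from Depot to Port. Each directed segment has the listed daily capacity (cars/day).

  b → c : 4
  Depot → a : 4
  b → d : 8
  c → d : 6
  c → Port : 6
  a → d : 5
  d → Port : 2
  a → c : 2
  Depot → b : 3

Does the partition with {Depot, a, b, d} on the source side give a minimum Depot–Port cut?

No — its capacity is 8, but the minimum cut has capacity 7.

Given cut capacity: 2 + 4 + 2 = 8.
Augment Depot→a→c→Port: bottleneck 2, flow now 2.
Augment Depot→a→d→Port: bottleneck 2, flow now 4.
Augment Depot→b→c→Port: bottleneck 3, flow now 7.
No augmenting path remains; maximum flow = 7.
In the residual graph, reachable from Depot: {Depot}.
Min-cut edges: Depot→a (4), Depot→b (3); capacity 4 + 3 = 7.
Cut capacity 8 exceeds the max flow 7, so it is not minimum.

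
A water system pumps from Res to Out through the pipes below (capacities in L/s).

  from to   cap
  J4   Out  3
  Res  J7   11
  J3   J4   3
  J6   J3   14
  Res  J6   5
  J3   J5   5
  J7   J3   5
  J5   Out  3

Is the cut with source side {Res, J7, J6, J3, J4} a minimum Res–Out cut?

No — its capacity is 8, but the minimum cut has capacity 6.

Given cut capacity: 5 + 3 = 8.
Augment Res→J7→J3→J5→Out: bottleneck 3, flow now 3.
Augment Res→J7→J3→J4→Out: bottleneck 2, flow now 5.
Augment Res→J6→J3→J4→Out: bottleneck 1, flow now 6.
No augmenting path remains; maximum flow = 6.
In the residual graph, reachable from Res: {Res, J7, J6, J3, J5}.
Min-cut edges: J3→J4 (3), J5→Out (3); capacity 3 + 3 = 6.
Cut capacity 8 exceeds the max flow 6, so it is not minimum.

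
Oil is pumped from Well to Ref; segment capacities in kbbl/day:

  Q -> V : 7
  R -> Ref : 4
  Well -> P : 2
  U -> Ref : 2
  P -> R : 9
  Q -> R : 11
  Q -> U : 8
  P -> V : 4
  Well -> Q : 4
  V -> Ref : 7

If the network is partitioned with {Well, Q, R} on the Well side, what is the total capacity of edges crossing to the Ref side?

Edges leaving {Well, Q, R}: Well→P (2), Q→U (8), Q→V (7), R→Ref (4).
Cut capacity = 2 + 8 + 7 + 4 = 21.

21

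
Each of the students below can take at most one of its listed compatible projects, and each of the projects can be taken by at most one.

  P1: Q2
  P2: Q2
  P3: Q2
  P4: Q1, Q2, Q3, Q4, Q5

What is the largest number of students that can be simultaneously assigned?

2

Unit-capacity flow: source→left, listed edges, right→sink; max matching = max flow.
Augmenting path P1→Q2 (+1); matched 1.
Augmenting path P4→Q1 (+1); matched 2.
No augmenting path remains; maximum matching = 2.
König certificate: {P4, Q2} is a vertex cover of size 2 (every listed pair touches it), so no matching can be larger.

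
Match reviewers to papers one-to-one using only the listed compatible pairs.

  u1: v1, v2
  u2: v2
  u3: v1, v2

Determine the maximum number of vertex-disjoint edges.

Unit-capacity flow: source→left, listed edges, right→sink; max matching = max flow.
Augmenting path u1→v1 (+1); matched 1.
Augmenting path u2→v2 (+1); matched 2.
No augmenting path remains; maximum matching = 2.
König certificate: {v1, v2} is a vertex cover of size 2 (every listed pair touches it), so no matching can be larger.

2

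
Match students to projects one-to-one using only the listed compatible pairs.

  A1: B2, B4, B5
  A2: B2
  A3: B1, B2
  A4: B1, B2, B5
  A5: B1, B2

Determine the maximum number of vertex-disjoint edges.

4

Unit-capacity flow: source→left, listed edges, right→sink; max matching = max flow.
Augmenting path A1→B2 (+1); matched 1.
Augmenting path A3→B1 (+1); matched 2.
Augmenting path A4→B5 (+1); matched 3.
Augmenting path A2→B2→A1→B4 (+1); matched 4.
No augmenting path remains; maximum matching = 4.
König certificate: {A1, A4, B1, B2} is a vertex cover of size 4 (every listed pair touches it), so no matching can be larger.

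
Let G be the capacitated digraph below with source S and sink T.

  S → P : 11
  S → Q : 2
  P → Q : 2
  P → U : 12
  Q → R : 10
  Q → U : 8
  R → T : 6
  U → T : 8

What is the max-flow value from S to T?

12

Augment S→P→U→T: bottleneck 8, flow now 8.
Augment S→Q→R→T: bottleneck 2, flow now 10.
Augment S→P→Q→R→T: bottleneck 2, flow now 12.
No augmenting path remains; maximum flow = 12.
In the residual graph, reachable from S: {S, P, U}.
Min-cut edges: S→Q (2), P→Q (2), U→T (8); capacity 2 + 2 + 8 = 12.
This cut is saturated, so no flow can exceed 12.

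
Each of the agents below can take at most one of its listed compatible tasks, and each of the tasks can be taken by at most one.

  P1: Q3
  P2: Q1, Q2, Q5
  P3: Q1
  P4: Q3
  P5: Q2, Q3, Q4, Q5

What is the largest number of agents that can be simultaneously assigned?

4

Unit-capacity flow: source→left, listed edges, right→sink; max matching = max flow.
Augmenting path P1→Q3 (+1); matched 1.
Augmenting path P2→Q1 (+1); matched 2.
Augmenting path P5→Q2 (+1); matched 3.
Augmenting path P3→Q1→P2→Q5 (+1); matched 4.
No augmenting path remains; maximum matching = 4.
König certificate: {P2, P3, P5, Q3} is a vertex cover of size 4 (every listed pair touches it), so no matching can be larger.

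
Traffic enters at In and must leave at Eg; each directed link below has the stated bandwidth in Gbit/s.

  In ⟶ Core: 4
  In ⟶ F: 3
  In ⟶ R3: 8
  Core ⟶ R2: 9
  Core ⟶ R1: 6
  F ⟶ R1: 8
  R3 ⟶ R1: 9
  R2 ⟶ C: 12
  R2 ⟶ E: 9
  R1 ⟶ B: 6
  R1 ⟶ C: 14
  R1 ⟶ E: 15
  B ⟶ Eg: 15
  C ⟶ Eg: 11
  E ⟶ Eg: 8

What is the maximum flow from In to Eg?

Augment In→Core→R2→C→Eg: bottleneck 4, flow now 4.
Augment In→F→R1→B→Eg: bottleneck 3, flow now 7.
Augment In→R3→R1→B→Eg: bottleneck 3, flow now 10.
Augment In→R3→R1→C→Eg: bottleneck 5, flow now 15.
No augmenting path remains; maximum flow = 15.
In the residual graph, reachable from In: {In}.
Min-cut edges: In→Core (4), In→F (3), In→R3 (8); capacity 4 + 3 + 8 = 15.
This cut is saturated, so no flow can exceed 15.

15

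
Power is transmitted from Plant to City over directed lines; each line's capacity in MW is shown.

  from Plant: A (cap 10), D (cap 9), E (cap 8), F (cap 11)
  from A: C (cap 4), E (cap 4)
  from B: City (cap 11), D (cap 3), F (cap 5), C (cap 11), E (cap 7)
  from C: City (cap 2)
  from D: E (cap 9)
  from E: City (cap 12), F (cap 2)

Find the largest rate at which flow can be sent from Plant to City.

Augment Plant→E→City: bottleneck 8, flow now 8.
Augment Plant→A→C→City: bottleneck 2, flow now 10.
Augment Plant→A→E→City: bottleneck 4, flow now 14.
No augmenting path remains; maximum flow = 14.
In the residual graph, reachable from Plant: {Plant, A, C, D, E, F}.
Min-cut edges: C→City (2), E→City (12); capacity 2 + 12 = 14.
This cut is saturated, so no flow can exceed 14.

14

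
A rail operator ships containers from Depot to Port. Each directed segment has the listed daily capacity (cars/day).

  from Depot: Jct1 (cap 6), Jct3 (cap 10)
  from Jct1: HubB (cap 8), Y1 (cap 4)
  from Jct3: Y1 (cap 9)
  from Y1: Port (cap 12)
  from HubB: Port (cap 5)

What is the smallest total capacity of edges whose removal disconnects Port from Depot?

15

Augment Depot→Jct1→Y1→Port: bottleneck 4, flow now 4.
Augment Depot→Jct1→HubB→Port: bottleneck 2, flow now 6.
Augment Depot→Jct3→Y1→Port: bottleneck 8, flow now 14.
Augment Depot→Jct3→Y1→Jct1→HubB→Port: bottleneck 1, flow now 15. (uses reverse residual edge)
No augmenting path remains; maximum flow = 15.
By max-flow min-cut, the minimum cut capacity equals the max flow.
In the residual graph, reachable from Depot: {Depot, Jct3}.
Min-cut edges: Depot→Jct1 (6), Jct3→Y1 (9); capacity 6 + 9 = 15.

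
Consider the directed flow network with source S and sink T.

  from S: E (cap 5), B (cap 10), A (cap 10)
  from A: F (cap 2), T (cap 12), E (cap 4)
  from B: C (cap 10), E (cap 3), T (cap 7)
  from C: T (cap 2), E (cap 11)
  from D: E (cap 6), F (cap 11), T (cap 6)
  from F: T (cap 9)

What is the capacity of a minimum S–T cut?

Augment S→A→T: bottleneck 10, flow now 10.
Augment S→B→T: bottleneck 7, flow now 17.
Augment S→B→C→T: bottleneck 2, flow now 19.
No augmenting path remains; maximum flow = 19.
By max-flow min-cut, the minimum cut capacity equals the max flow.
In the residual graph, reachable from S: {S, B, C, E}.
Min-cut edges: S→A (10), B→T (7), C→T (2); capacity 10 + 7 + 2 = 19.

19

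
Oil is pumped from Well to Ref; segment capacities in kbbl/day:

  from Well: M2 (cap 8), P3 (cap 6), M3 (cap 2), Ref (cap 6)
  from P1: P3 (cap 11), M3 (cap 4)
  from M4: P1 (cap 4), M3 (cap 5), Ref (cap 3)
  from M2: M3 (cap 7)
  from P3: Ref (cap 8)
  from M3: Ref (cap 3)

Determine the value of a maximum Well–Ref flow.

15

Augment Well→Ref: bottleneck 6, flow now 6.
Augment Well→P3→Ref: bottleneck 6, flow now 12.
Augment Well→M3→Ref: bottleneck 2, flow now 14.
Augment Well→M2→M3→Ref: bottleneck 1, flow now 15.
No augmenting path remains; maximum flow = 15.
In the residual graph, reachable from Well: {Well, M2, M3}.
Min-cut edges: Well→P3 (6), Well→Ref (6), M3→Ref (3); capacity 6 + 6 + 3 = 15.
This cut is saturated, so no flow can exceed 15.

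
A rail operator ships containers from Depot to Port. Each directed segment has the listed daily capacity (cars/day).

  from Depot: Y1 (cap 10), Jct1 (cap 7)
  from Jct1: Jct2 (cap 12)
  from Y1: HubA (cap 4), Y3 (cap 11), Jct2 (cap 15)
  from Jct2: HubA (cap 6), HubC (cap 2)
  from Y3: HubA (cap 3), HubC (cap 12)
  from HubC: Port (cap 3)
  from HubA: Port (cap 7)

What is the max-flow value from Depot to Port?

Augment Depot→Y1→HubA→Port: bottleneck 4, flow now 4.
Augment Depot→Jct1→Jct2→HubC→Port: bottleneck 2, flow now 6.
Augment Depot→Jct1→Jct2→HubA→Port: bottleneck 3, flow now 9.
Augment Depot→Y1→Y3→HubC→Port: bottleneck 1, flow now 10.
No augmenting path remains; maximum flow = 10.
In the residual graph, reachable from Depot: {Depot, Jct1, Y1, Jct2, Y3, HubC, HubA}.
Min-cut edges: HubC→Port (3), HubA→Port (7); capacity 3 + 7 = 10.
This cut is saturated, so no flow can exceed 10.

10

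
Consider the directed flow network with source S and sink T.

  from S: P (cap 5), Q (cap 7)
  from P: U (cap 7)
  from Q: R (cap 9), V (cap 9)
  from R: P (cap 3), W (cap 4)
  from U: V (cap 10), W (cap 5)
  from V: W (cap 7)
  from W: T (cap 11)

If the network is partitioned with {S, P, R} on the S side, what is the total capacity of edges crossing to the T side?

18

Edges leaving {S, P, R}: S→Q (7), P→U (7), R→W (4).
Cut capacity = 7 + 7 + 4 = 18.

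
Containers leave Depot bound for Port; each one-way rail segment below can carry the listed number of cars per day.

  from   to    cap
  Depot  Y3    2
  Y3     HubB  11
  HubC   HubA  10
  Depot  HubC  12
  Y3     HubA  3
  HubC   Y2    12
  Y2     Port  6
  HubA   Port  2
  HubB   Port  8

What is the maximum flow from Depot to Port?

Augment Depot→HubC→Y2→Port: bottleneck 6, flow now 6.
Augment Depot→HubC→HubA→Port: bottleneck 2, flow now 8.
Augment Depot→Y3→HubB→Port: bottleneck 2, flow now 10.
No augmenting path remains; maximum flow = 10.
In the residual graph, reachable from Depot: {Depot, HubC, Y2, HubA}.
Min-cut edges: Depot→Y3 (2), Y2→Port (6), HubA→Port (2); capacity 2 + 6 + 2 = 10.
This cut is saturated, so no flow can exceed 10.

10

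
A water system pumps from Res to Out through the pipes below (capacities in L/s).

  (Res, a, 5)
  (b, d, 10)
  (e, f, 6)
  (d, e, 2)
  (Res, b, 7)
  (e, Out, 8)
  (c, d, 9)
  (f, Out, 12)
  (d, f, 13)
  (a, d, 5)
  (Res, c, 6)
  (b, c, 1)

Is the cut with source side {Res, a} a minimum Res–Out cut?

No — its capacity is 18, but the minimum cut has capacity 14.

Given cut capacity: 7 + 6 + 5 = 18.
Augment Res→a→d→e→Out: bottleneck 2, flow now 2.
Augment Res→a→d→f→Out: bottleneck 3, flow now 5.
Augment Res→b→d→f→Out: bottleneck 7, flow now 12.
Augment Res→c→d→f→Out: bottleneck 2, flow now 14.
No augmenting path remains; maximum flow = 14.
In the residual graph, reachable from Res: {Res, a, b, c, d, f}.
Min-cut edges: d→e (2), f→Out (12); capacity 2 + 12 = 14.
Cut capacity 18 exceeds the max flow 14, so it is not minimum.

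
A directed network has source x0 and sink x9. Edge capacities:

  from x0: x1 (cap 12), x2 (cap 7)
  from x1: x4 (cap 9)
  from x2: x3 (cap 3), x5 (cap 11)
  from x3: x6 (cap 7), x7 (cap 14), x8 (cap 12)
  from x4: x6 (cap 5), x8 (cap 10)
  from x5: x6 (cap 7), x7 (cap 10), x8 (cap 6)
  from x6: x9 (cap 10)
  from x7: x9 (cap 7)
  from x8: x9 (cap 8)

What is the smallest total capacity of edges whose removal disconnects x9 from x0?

16

Augment x0→x1→x4→x6→x9: bottleneck 5, flow now 5.
Augment x0→x1→x4→x8→x9: bottleneck 4, flow now 9.
Augment x0→x2→x3→x6→x9: bottleneck 3, flow now 12.
Augment x0→x2→x5→x6→x9: bottleneck 2, flow now 14.
Augment x0→x2→x5→x7→x9: bottleneck 2, flow now 16.
No augmenting path remains; maximum flow = 16.
By max-flow min-cut, the minimum cut capacity equals the max flow.
In the residual graph, reachable from x0: {x0, x1}.
Min-cut edges: x0→x2 (7), x1→x4 (9); capacity 7 + 9 = 16.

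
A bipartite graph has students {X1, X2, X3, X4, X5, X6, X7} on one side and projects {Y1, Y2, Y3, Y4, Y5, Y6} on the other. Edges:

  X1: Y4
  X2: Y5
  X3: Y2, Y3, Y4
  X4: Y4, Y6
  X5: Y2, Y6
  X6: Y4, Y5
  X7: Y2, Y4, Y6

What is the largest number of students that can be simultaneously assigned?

Unit-capacity flow: source→left, listed edges, right→sink; max matching = max flow.
Augmenting path X1→Y4 (+1); matched 1.
Augmenting path X2→Y5 (+1); matched 2.
Augmenting path X3→Y2 (+1); matched 3.
Augmenting path X4→Y6 (+1); matched 4.
Augmenting path X5→Y2→X3→Y3 (+1); matched 5.
No augmenting path remains; maximum matching = 5.
König certificate: {X3, Y2, Y4, Y5, Y6} is a vertex cover of size 5 (every listed pair touches it), so no matching can be larger.

5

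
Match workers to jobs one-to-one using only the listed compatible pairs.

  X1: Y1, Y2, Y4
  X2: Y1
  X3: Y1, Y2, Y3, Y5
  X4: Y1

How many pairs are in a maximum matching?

3

Unit-capacity flow: source→left, listed edges, right→sink; max matching = max flow.
Augmenting path X1→Y1 (+1); matched 1.
Augmenting path X3→Y2 (+1); matched 2.
Augmenting path X2→Y1→X1→Y4 (+1); matched 3.
No augmenting path remains; maximum matching = 3.
König certificate: {X1, X3, Y1} is a vertex cover of size 3 (every listed pair touches it), so no matching can be larger.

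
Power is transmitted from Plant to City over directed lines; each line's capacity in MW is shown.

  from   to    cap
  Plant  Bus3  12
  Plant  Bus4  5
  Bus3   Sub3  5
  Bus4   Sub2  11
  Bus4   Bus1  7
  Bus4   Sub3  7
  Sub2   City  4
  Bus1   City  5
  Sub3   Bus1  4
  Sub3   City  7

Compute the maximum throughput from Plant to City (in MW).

10

Augment Plant→Bus3→Sub3→City: bottleneck 5, flow now 5.
Augment Plant→Bus4→Sub2→City: bottleneck 4, flow now 9.
Augment Plant→Bus4→Bus1→City: bottleneck 1, flow now 10.
No augmenting path remains; maximum flow = 10.
In the residual graph, reachable from Plant: {Plant, Bus3}.
Min-cut edges: Plant→Bus4 (5), Bus3→Sub3 (5); capacity 5 + 5 = 10.
This cut is saturated, so no flow can exceed 10.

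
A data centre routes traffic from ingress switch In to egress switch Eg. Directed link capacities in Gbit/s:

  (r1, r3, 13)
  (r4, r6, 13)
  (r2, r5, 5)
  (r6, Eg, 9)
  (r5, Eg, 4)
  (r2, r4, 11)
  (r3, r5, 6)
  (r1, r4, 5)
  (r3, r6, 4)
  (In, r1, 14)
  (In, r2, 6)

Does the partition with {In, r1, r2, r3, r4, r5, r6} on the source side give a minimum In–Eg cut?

Yes — it is a minimum cut (capacity 13).

Given cut capacity: 4 + 9 = 13.
Augment In→r2→r5→Eg: bottleneck 4, flow now 4.
Augment In→r1→r3→r6→Eg: bottleneck 4, flow now 8.
Augment In→r1→r4→r6→Eg: bottleneck 5, flow now 13.
No augmenting path remains; maximum flow = 13.
Cut capacity 13 equals the max flow, so it is a minimum cut.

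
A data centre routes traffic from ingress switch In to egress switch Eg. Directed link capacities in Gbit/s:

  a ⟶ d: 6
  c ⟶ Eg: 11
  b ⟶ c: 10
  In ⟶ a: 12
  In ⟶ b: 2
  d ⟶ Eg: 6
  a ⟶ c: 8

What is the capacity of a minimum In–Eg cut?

Augment In→a→c→Eg: bottleneck 8, flow now 8.
Augment In→a→d→Eg: bottleneck 4, flow now 12.
Augment In→b→c→Eg: bottleneck 2, flow now 14.
No augmenting path remains; maximum flow = 14.
By max-flow min-cut, the minimum cut capacity equals the max flow.
In the residual graph, reachable from In: {In}.
Min-cut edges: In→a (12), In→b (2); capacity 12 + 2 = 14.

14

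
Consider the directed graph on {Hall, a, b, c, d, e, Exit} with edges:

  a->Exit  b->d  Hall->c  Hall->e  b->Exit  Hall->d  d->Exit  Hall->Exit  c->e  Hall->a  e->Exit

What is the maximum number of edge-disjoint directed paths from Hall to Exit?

4

Assign every edge capacity 1; by Menger, the answer equals the max flow.
Path Hall→Exit (+1); total 1.
Path Hall→a→Exit (+1); total 2.
Path Hall→d→Exit (+1); total 3.
Path Hall→e→Exit (+1); total 4.
No residual Hall→Exit path; max flow = 4.
Certifying cut of size 4: {Hall→Exit, Hall→a, Hall→d, e→Exit}.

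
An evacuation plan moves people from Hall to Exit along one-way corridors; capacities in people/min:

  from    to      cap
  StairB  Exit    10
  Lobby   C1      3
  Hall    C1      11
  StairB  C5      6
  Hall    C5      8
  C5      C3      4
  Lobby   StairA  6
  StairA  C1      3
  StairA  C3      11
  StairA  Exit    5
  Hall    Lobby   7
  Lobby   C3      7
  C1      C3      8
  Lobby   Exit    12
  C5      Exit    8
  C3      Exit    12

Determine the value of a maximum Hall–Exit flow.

Augment Hall→Lobby→Exit: bottleneck 7, flow now 7.
Augment Hall→C5→Exit: bottleneck 8, flow now 15.
Augment Hall→C1→C3→Exit: bottleneck 8, flow now 23.
No augmenting path remains; maximum flow = 23.
In the residual graph, reachable from Hall: {Hall, C1}.
Min-cut edges: Hall→Lobby (7), Hall→C5 (8), C1→C3 (8); capacity 7 + 8 + 8 = 23.
This cut is saturated, so no flow can exceed 23.

23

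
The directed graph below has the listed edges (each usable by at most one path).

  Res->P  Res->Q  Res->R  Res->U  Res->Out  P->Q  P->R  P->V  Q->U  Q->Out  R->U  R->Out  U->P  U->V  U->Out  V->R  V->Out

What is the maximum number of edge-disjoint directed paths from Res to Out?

5

Assign every edge capacity 1; by Menger, the answer equals the max flow.
Path Res→Out (+1); total 1.
Path Res→Q→Out (+1); total 2.
Path Res→R→Out (+1); total 3.
Path Res→U→Out (+1); total 4.
Path Res→P→V→Out (+1); total 5.
No residual Res→Out path; max flow = 5.
Certifying cut of size 5: {Res→Out, Res→P, Res→Q, Res→R, Res→U}.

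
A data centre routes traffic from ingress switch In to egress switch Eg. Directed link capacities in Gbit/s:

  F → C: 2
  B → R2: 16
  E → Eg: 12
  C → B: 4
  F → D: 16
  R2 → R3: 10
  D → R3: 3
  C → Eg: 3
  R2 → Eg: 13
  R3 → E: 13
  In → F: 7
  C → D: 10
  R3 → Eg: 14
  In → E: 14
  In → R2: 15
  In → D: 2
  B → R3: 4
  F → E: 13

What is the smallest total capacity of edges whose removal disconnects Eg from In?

32

Augment In→R2→Eg: bottleneck 13, flow now 13.
Augment In→E→Eg: bottleneck 12, flow now 25.
Augment In→F→C→Eg: bottleneck 2, flow now 27.
Augment In→D→R3→Eg: bottleneck 2, flow now 29.
Augment In→R2→R3→Eg: bottleneck 2, flow now 31.
Augment In→F→D→R3→Eg: bottleneck 1, flow now 32.
No augmenting path remains; maximum flow = 32.
By max-flow min-cut, the minimum cut capacity equals the max flow.
In the residual graph, reachable from In: {In, F, D, E}.
Min-cut edges: In→R2 (15), F→C (2), D→R3 (3), E→Eg (12); capacity 15 + 2 + 3 + 12 = 32.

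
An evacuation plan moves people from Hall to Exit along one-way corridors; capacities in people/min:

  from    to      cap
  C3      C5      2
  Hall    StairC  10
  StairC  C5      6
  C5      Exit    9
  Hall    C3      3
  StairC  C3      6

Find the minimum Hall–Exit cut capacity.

Augment Hall→StairC→C5→Exit: bottleneck 6, flow now 6.
Augment Hall→C3→C5→Exit: bottleneck 2, flow now 8.
No augmenting path remains; maximum flow = 8.
By max-flow min-cut, the minimum cut capacity equals the max flow.
In the residual graph, reachable from Hall: {Hall, StairC, C3}.
Min-cut edges: StairC→C5 (6), C3→C5 (2); capacity 6 + 2 = 8.

8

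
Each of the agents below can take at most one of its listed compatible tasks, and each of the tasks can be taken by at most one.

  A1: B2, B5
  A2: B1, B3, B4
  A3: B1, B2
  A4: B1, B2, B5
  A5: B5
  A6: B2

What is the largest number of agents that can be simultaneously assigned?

4

Unit-capacity flow: source→left, listed edges, right→sink; max matching = max flow.
Augmenting path A1→B2 (+1); matched 1.
Augmenting path A2→B1 (+1); matched 2.
Augmenting path A4→B5 (+1); matched 3.
Augmenting path A3→B1→A2→B3 (+1); matched 4.
No augmenting path remains; maximum matching = 4.
König certificate: {A2, B1, B2, B5} is a vertex cover of size 4 (every listed pair touches it), so no matching can be larger.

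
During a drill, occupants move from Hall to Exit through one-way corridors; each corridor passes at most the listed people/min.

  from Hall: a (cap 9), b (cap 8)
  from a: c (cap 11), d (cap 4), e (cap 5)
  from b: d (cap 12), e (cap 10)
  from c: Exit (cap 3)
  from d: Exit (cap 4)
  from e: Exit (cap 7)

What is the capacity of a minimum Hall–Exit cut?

14

Augment Hall→a→c→Exit: bottleneck 3, flow now 3.
Augment Hall→a→d→Exit: bottleneck 4, flow now 7.
Augment Hall→a→e→Exit: bottleneck 2, flow now 9.
Augment Hall→b→e→Exit: bottleneck 5, flow now 14.
No augmenting path remains; maximum flow = 14.
By max-flow min-cut, the minimum cut capacity equals the max flow.
In the residual graph, reachable from Hall: {Hall, a, b, c, d, e}.
Min-cut edges: c→Exit (3), d→Exit (4), e→Exit (7); capacity 3 + 4 + 7 = 14.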